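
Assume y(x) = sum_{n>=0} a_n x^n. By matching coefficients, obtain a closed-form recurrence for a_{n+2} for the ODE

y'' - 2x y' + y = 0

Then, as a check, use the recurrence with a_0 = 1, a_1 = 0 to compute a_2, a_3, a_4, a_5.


Substitute y = sum_n a_n x^n.
y''(x) has coefficient (n+2)(n+1) a_{n+2} at x^n;
-2 x y'(x) has coefficient -2 n a_n at x^n (shift);
y(x) has coefficient 1 a_n at x^n.
Matching x^n: (n+2)(n+1) a_{n+2} + (-2n + 1) a_n = 0.
Thus a_{n+2} = (2n - 1) / ((n+1)(n+2)) * a_n.

Check with a_0 = 1, a_1 = 0 (apply the recurrence for n = 0, 1, 2, 3): a_0 = 1, a_1 = 0, a_2 = -1/2, a_3 = 0, a_4 = -1/8, a_5 = 0.

a_(n+2) = (2n - 1) / ((n+1)(n+2)) * a_n; check: a_0 = 1, a_1 = 0, a_2 = -1/2, a_3 = 0, a_4 = -1/8, a_5 = 0


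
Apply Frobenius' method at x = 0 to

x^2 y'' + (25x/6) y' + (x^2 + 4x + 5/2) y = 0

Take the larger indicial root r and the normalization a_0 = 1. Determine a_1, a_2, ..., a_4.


Write in Frobenius form y'' + (p(x)/x) y' + (q(x)/x^2) y = 0:
  p(x) = 25/6,  q(x) = x^2 + 4x + 5/2.
Indicial equation: r(r-1) + (25/6) r + (5/2) = 0 -> roots r_1 = -3/2, r_2 = -5/3.
Take r = r_1 = -3/2. Let y(x) = x^r sum_{n>=0} a_n x^n with a_0 = 1.
Substitute y = x^r sum a_n x^n and match x^{r+n}. The recurrence is
  D(n) a_n + 4 a_{n-1} + 1 a_{n-2} = 0,  where D(n) = (r+n)(r+n-1) + (25/6)(r+n) + (5/2).
  a_n = [-4 a_{n-1} - 1 a_{n-2}] / D(n).
Since the indicial polynomial factors as (r - r_1)(r - r_2), D(n) = (r_1 + n - r_1)(r_1 + n - r_2) = n(n + 1/6).
Evaluating step by step (a_0 = 1):
  n = 1: D(1) = 1(1 + 1/6) = 7/6; numerator = -4(1) = -4; a_1 = (-4)/(7/6) = -24/7
  n = 2: D(2) = 2(2 + 1/6) = 13/3; numerator = -4(-24/7) - 1(1) = 89/7; a_2 = (89/7)/(13/3) = 267/91
  n = 3: D(3) = 3(3 + 1/6) = 19/2; numerator = -4(267/91) - 1(-24/7) = -108/13; a_3 = (-108/13)/(19/2) = -216/247
  n = 4: D(4) = 4(4 + 1/6) = 50/3; numerator = -4(-216/247) - 1(267/91) = 75/133; a_4 = (75/133)/(50/3) = 9/266

r = -3/2; a_0 = 1; a_1 = -24/7; a_2 = 267/91; a_3 = -216/247; a_4 = 9/266


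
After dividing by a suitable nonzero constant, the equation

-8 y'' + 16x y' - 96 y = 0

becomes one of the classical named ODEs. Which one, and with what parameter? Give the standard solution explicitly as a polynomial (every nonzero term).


All three coefficients share the factor -8; dividing through by -8 gives  y'' - 2x y' + 12 y = 0.
This matches the Hermite equation y'' - 2x y' + 2n y = 0 with 2n = 12, so n = 6; the polynomial solution is H_6(x).
With y = sum_k a_k x^k, matching x^k gives (k+2)(k+1) a_{k+2} = 2(k - n) a_k = 2(k - 6) a_k. The right side vanishes at k = 6, so the series with the parity of 6 terminates at degree 6.
Standard normalization: leading coefficient of H_n is 2^n, so a_6 = 2^6 = 64. Work downward with a_k = (k+1)(k+2) a_{k+2} / (2(k - n)):
  a_4 = (5)(6)(64) / (2(4 - 6)) = 1920/(-4) = -480
  a_2 = (3)(4)(-480) / (2(2 - 6)) = -5760/(-8) = 720
  a_0 = (1)(2)(720) / (2(0 - 6)) = 1440/(-12) = -120
Hence H_6(x) = 64 x^6 - 480 x^4 + 720 x^2 - 120.

H_6(x); series = 64 x^6 - 480 x^4 + 720 x^2 - 120


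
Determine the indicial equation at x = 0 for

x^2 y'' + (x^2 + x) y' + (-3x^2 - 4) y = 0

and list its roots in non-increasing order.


Divide by x^2 to reach normal form y'' + P_1(x) y' + P_2(x) y = 0 with P_1(x) = 1 + 1/x and P_2(x) = -3 - 4/x^2.
x = 0 is a singular point because the y'-coefficient 1 + 1/x has a pole at x = 0 and the y-coefficient -3 - 4/x^2 has a pole at x = 0.
It is a regular singular point because x P_1(x) = p(x) = x + 1 and x^2 P_2(x) = q(x) = -3x^2 - 4 are polynomials, hence analytic at x = 0.
p(0) = 1,  q(0) = -4.
Indicial equation: r(r-1) + p(0) r + q(0) = 0, i.e. r^2 + (p(0) - 1) r + q(0) = 0, i.e. r^2 - 4 = 0.
Discriminant: (0)^2 - 4(-4) = 16, so r = (0 ± 4)/2.
Solving: r_1 = 2, r_2 = -2.

indicial: r^2 - 4 = 0; roots r_1 = 2, r_2 = -2


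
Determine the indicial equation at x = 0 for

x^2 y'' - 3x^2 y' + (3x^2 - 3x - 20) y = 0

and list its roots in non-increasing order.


Divide by x^2 to reach normal form y'' + P_1(x) y' + P_2(x) y = 0 with P_1(x) = -3 and P_2(x) = 3 - 3/x - 20/x^2.
x = 0 is a singular point because the y-coefficient 3 - 3/x - 20/x^2 has a pole at x = 0.
It is a regular singular point because x P_1(x) = p(x) = -3x and x^2 P_2(x) = q(x) = 3x^2 - 3x - 20 are polynomials, hence analytic at x = 0.
p(0) = 0,  q(0) = -20.
Indicial equation: r(r-1) + p(0) r + q(0) = 0, i.e. r^2 + (p(0) - 1) r + q(0) = 0, i.e. r^2 - 1 r - 20 = 0.
Discriminant: (-1)^2 - 4(-20) = 81, so r = (1 ± 9)/2.
Solving: r_1 = 5, r_2 = -4.

indicial: r^2 - 1 r - 20 = 0; roots r_1 = 5, r_2 = -4


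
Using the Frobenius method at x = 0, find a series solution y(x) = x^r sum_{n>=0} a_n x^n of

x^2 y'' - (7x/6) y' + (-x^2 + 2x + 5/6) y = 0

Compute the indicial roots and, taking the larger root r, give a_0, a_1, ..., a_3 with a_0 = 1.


Write in Frobenius form y'' + (p(x)/x) y' + (q(x)/x^2) y = 0:
  p(x) = -7/6,  q(x) = -x^2 + 2x + 5/6.
Indicial equation: r(r-1) + (-7/6) r + (5/6) = 0 -> roots r_1 = 5/3, r_2 = 1/2.
Take r = r_1 = 5/3. Let y(x) = x^r sum_{n>=0} a_n x^n with a_0 = 1.
Substitute y = x^r sum a_n x^n and match x^{r+n}. The recurrence is
  D(n) a_n + 2 a_{n-1} - 1 a_{n-2} = 0,  where D(n) = (r+n)(r+n-1) + (-7/6)(r+n) + (5/6).
  a_n = [-2 a_{n-1} + 1 a_{n-2}] / D(n).
Since the indicial polynomial factors as (r - r_1)(r - r_2), D(n) = (r_1 + n - r_1)(r_1 + n - r_2) = n(n + 7/6).
Evaluating step by step (a_0 = 1):
  n = 1: D(1) = 1(1 + 7/6) = 13/6; numerator = -2(1) = -2; a_1 = (-2)/(13/6) = -12/13
  n = 2: D(2) = 2(2 + 7/6) = 19/3; numerator = -2(-12/13) + 1(1) = 37/13; a_2 = (37/13)/(19/3) = 111/247
  n = 3: D(3) = 3(3 + 7/6) = 25/2; numerator = -2(111/247) + 1(-12/13) = -450/247; a_3 = (-450/247)/(25/2) = -36/247

r = 5/3; a_0 = 1; a_1 = -12/13; a_2 = 111/247; a_3 = -36/247


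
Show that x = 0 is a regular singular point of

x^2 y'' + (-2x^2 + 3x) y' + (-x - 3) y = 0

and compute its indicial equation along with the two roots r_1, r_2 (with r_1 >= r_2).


Divide by x^2 to reach normal form y'' + P_1(x) y' + P_2(x) y = 0 with P_1(x) = -2 + 3/x and P_2(x) = -1/x - 3/x^2.
x = 0 is a singular point because the y'-coefficient -2 + 3/x has a pole at x = 0 and the y-coefficient -1/x - 3/x^2 has a pole at x = 0.
It is a regular singular point because x P_1(x) = p(x) = 3 - 2x and x^2 P_2(x) = q(x) = -x - 3 are polynomials, hence analytic at x = 0.
p(0) = 3,  q(0) = -3.
Indicial equation: r(r-1) + p(0) r + q(0) = 0, i.e. r^2 + (p(0) - 1) r + q(0) = 0, i.e. r^2 + 2 r - 3 = 0.
Discriminant: (2)^2 - 4(-3) = 16, so r = (-2 ± 4)/2.
Solving: r_1 = 1, r_2 = -3.

indicial: r^2 + 2 r - 3 = 0; roots r_1 = 1, r_2 = -3


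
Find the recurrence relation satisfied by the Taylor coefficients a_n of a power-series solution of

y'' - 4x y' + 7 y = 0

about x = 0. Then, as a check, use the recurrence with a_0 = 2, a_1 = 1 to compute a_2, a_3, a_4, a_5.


Substitute y = sum_n a_n x^n.
y''(x) has coefficient (n+2)(n+1) a_{n+2} at x^n;
-4 x y'(x) has coefficient -4 n a_n at x^n (shift);
7 y(x) has coefficient 7 a_n at x^n.
Matching x^n: (n+2)(n+1) a_{n+2} + (-4n + 7) a_n = 0.
Thus a_{n+2} = (4n - 7) / ((n+1)(n+2)) * a_n.

Check with a_0 = 2, a_1 = 1 (apply the recurrence for n = 0, 1, 2, 3): a_0 = 2, a_1 = 1, a_2 = -7, a_3 = -1/2, a_4 = -7/12, a_5 = -1/8.

a_(n+2) = (4n - 7) / ((n+1)(n+2)) * a_n; check: a_0 = 2, a_1 = 1, a_2 = -7, a_3 = -1/2, a_4 = -7/12, a_5 = -1/8


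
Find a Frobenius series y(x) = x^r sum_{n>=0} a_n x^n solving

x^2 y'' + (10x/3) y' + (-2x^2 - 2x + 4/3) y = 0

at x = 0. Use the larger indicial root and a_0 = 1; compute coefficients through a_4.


Write in Frobenius form y'' + (p(x)/x) y' + (q(x)/x^2) y = 0:
  p(x) = 10/3,  q(x) = -2x^2 - 2x + 4/3.
Indicial equation: r(r-1) + (10/3) r + (4/3) = 0 -> roots r_1 = -1, r_2 = -4/3.
Take r = r_1 = -1. Let y(x) = x^r sum_{n>=0} a_n x^n with a_0 = 1.
Substitute y = x^r sum a_n x^n and match x^{r+n}. The recurrence is
  D(n) a_n - 2 a_{n-1} - 2 a_{n-2} = 0,  where D(n) = (r+n)(r+n-1) + (10/3)(r+n) + (4/3).
  a_n = [2 a_{n-1} + 2 a_{n-2}] / D(n).
Since the indicial polynomial factors as (r - r_1)(r - r_2), D(n) = (r_1 + n - r_1)(r_1 + n - r_2) = n(n + 1/3).
Evaluating step by step (a_0 = 1):
  n = 1: D(1) = 1(1 + 1/3) = 4/3; numerator = 2(1) = 2; a_1 = (2)/(4/3) = 3/2
  n = 2: D(2) = 2(2 + 1/3) = 14/3; numerator = 2(3/2) + 2(1) = 5; a_2 = (5)/(14/3) = 15/14
  n = 3: D(3) = 3(3 + 1/3) = 10; numerator = 2(15/14) + 2(3/2) = 36/7; a_3 = (36/7)/(10) = 18/35
  n = 4: D(4) = 4(4 + 1/3) = 52/3; numerator = 2(18/35) + 2(15/14) = 111/35; a_4 = (111/35)/(52/3) = 333/1820

r = -1; a_0 = 1; a_1 = 3/2; a_2 = 15/14; a_3 = 18/35; a_4 = 333/1820


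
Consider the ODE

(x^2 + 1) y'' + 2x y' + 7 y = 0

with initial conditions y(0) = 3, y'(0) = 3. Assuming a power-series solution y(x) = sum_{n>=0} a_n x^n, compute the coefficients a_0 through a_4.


Ansatz: y(x) = sum_{n>=0} a_n x^n, so y'(x) = sum_{n>=1} n a_n x^(n-1) and y''(x) = sum_{n>=2} n(n-1) a_n x^(n-2).
Substitute into P(x) y'' + Q(x) y' + R(x) y = 0 with P(x) = x^2 + 1, Q(x) = 2x, R(x) = 7, and match powers of x.
Initial conditions: a_0 = 3, a_1 = 3.
Setting the coefficient of each power of x to zero and solving order by order (substituting the coefficients already found):
  x^0: 2 a_2 + 7 a_0 = 0  ->  2 a_2 = -7 a_0 = -21  ->  a_2 = -21/2
  x^1: 6 a_3 + 9 a_1 = 0  ->  6 a_3 = -9 a_1 = -27  ->  a_3 = -9/2
  x^2: 12 a_4 + 13 a_2 = 0  ->  12 a_4 = -13 a_2 = 273/2  ->  a_4 = 91/8
Truncated series: y(x) = 3 + 3 x - (21/2) x^2 - (9/2) x^3 + (91/8) x^4 + O(x^5).

a_0 = 3; a_1 = 3; a_2 = -21/2; a_3 = -9/2; a_4 = 91/8


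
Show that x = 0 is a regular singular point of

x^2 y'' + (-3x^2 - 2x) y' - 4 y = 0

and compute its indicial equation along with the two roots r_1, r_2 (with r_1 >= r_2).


Divide by x^2 to reach normal form y'' + P_1(x) y' + P_2(x) y = 0 with P_1(x) = -3 - 2/x and P_2(x) = -4/x^2.
x = 0 is a singular point because the y'-coefficient -3 - 2/x has a pole at x = 0 and the y-coefficient -4/x^2 has a pole at x = 0.
It is a regular singular point because x P_1(x) = p(x) = -3x - 2 and x^2 P_2(x) = q(x) = -4 are polynomials, hence analytic at x = 0.
p(0) = -2,  q(0) = -4.
Indicial equation: r(r-1) + p(0) r + q(0) = 0, i.e. r^2 + (p(0) - 1) r + q(0) = 0, i.e. r^2 - 3 r - 4 = 0.
Discriminant: (-3)^2 - 4(-4) = 25, so r = (3 ± 5)/2.
Solving: r_1 = 4, r_2 = -1.

indicial: r^2 - 3 r - 4 = 0; roots r_1 = 4, r_2 = -1


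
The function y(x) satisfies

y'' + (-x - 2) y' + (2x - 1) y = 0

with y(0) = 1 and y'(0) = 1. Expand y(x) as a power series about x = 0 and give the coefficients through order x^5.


Ansatz: y(x) = sum_{n>=0} a_n x^n, so y'(x) = sum_{n>=1} n a_n x^(n-1) and y''(x) = sum_{n>=2} n(n-1) a_n x^(n-2).
Substitute into P(x) y'' + Q(x) y' + R(x) y = 0 with P(x) = 1, Q(x) = -x - 2, R(x) = 2x - 1, and match powers of x.
Initial conditions: a_0 = 1, a_1 = 1.
Setting the coefficient of each power of x to zero and solving order by order (substituting the coefficients already found):
  x^0: 2 a_2 - 2 a_1 - a_0 = 0  ->  2 a_2 = 2 a_1 + a_0 = 3  ->  a_2 = 3/2
  x^1: 6 a_3 - 4 a_2 - 2 a_1 + 2 a_0 = 0  ->  6 a_3 = 4 a_2 + 2 a_1 - 2 a_0 = 6  ->  a_3 = 1
  x^2: 12 a_4 - 6 a_3 - 3 a_2 + 2 a_1 = 0  ->  12 a_4 = 6 a_3 + 3 a_2 - 2 a_1 = 17/2  ->  a_4 = 17/24
  x^3: 20 a_5 - 8 a_4 - 4 a_3 + 2 a_2 = 0  ->  20 a_5 = 8 a_4 + 4 a_3 - 2 a_2 = 20/3  ->  a_5 = 1/3
Truncated series: y(x) = 1 + x + (3/2) x^2 + x^3 + (17/24) x^4 + (1/3) x^5 + O(x^6).

a_0 = 1; a_1 = 1; a_2 = 3/2; a_3 = 1; a_4 = 17/24; a_5 = 1/3


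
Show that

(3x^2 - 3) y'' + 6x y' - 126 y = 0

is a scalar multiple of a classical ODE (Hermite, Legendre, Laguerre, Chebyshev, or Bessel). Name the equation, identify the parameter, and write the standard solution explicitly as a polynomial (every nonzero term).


All three coefficients share the factor -3; dividing through by -3 gives  (1 - x^2) y'' - 2x y' + 42 y = 0.
This matches the Legendre equation (1 - x^2) y'' - 2x y' + n(n+1) y = 0 (note the -2x y' term) with n(n+1) = 42, so n = 6; the polynomial solution is P_6(x).
With y = sum_k a_k x^k, matching x^k gives (k+2)(k+1) a_{k+2} = [k(k+1) - n(n+1)] a_k = (k - 6)(k + 7) a_k. The right side vanishes at k = 6, so the series with the parity of 6 terminates at degree 6.
Standard normalization (P_n(1) = 1): leading coefficient (2n)!/(2^n (n!)^2) = 479001600/(64*518400) = 231/16, so a_6 = 231/16. Work downward with a_k = (k+1)(k+2) a_{k+2} / ((k - 6)(k + 7)):
  a_4 = (5)(6)(231/16) / ((4 - 6)(4 + 7)) = (3465/8)/(-22) = -315/16
  a_2 = (3)(4)(-315/16) / ((2 - 6)(2 + 7)) = (-945/4)/(-36) = 105/16
  a_0 = (1)(2)(105/16) / ((0 - 6)(0 + 7)) = (105/8)/(-42) = -5/16
Hence P_6(x) = 231 x^6/16 - 315 x^4/16 + 105 x^2/16 - 5/16.

P_6(x); series = 231 x^6/16 - 315 x^4/16 + 105 x^2/16 - 5/16


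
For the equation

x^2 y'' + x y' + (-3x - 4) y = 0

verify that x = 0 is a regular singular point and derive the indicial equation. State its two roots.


Divide by x^2 to reach normal form y'' + P_1(x) y' + P_2(x) y = 0 with P_1(x) = 1/x and P_2(x) = -3/x - 4/x^2.
x = 0 is a singular point because the y'-coefficient 1/x has a pole at x = 0 and the y-coefficient -3/x - 4/x^2 has a pole at x = 0.
It is a regular singular point because x P_1(x) = p(x) = 1 and x^2 P_2(x) = q(x) = -3x - 4 are polynomials, hence analytic at x = 0.
p(0) = 1,  q(0) = -4.
Indicial equation: r(r-1) + p(0) r + q(0) = 0, i.e. r^2 + (p(0) - 1) r + q(0) = 0, i.e. r^2 - 4 = 0.
Discriminant: (0)^2 - 4(-4) = 16, so r = (0 ± 4)/2.
Solving: r_1 = 2, r_2 = -2.

indicial: r^2 - 4 = 0; roots r_1 = 2, r_2 = -2


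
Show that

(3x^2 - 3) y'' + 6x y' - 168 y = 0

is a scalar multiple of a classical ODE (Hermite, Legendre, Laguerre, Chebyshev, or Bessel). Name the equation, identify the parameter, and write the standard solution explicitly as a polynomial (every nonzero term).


All three coefficients share the factor -3; dividing through by -3 gives  (1 - x^2) y'' - 2x y' + 56 y = 0.
This matches the Legendre equation (1 - x^2) y'' - 2x y' + n(n+1) y = 0 (note the -2x y' term) with n(n+1) = 56, so n = 7; the polynomial solution is P_7(x).
With y = sum_k a_k x^k, matching x^k gives (k+2)(k+1) a_{k+2} = [k(k+1) - n(n+1)] a_k = (k - 7)(k + 8) a_k. The right side vanishes at k = 7, so the series with the parity of 7 terminates at degree 7.
Standard normalization (P_n(1) = 1): leading coefficient (2n)!/(2^n (n!)^2) = 87178291200/(128*25401600) = 429/16, so a_7 = 429/16. Work downward with a_k = (k+1)(k+2) a_{k+2} / ((k - 7)(k + 8)):
  a_5 = (6)(7)(429/16) / ((5 - 7)(5 + 8)) = (9009/8)/(-26) = -693/16
  a_3 = (4)(5)(-693/16) / ((3 - 7)(3 + 8)) = (-3465/4)/(-44) = 315/16
  a_1 = (2)(3)(315/16) / ((1 - 7)(1 + 8)) = (945/8)/(-54) = -35/16
Hence P_7(x) = 429 x^7/16 - 693 x^5/16 + 315 x^3/16 - 35 x/16.

P_7(x); series = 429 x^7/16 - 693 x^5/16 + 315 x^3/16 - 35 x/16


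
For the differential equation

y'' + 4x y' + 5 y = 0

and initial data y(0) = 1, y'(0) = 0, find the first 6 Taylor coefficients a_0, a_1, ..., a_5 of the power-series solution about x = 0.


Ansatz: y(x) = sum_{n>=0} a_n x^n, so y'(x) = sum_{n>=1} n a_n x^(n-1) and y''(x) = sum_{n>=2} n(n-1) a_n x^(n-2).
Substitute into P(x) y'' + Q(x) y' + R(x) y = 0 with P(x) = 1, Q(x) = 4x, R(x) = 5, and match powers of x.
Initial conditions: a_0 = 1, a_1 = 0.
Setting the coefficient of each power of x to zero and solving order by order (substituting the coefficients already found):
  x^0: 2 a_2 + 5 a_0 = 0  ->  2 a_2 = -5 a_0 = -5  ->  a_2 = -5/2
  x^1: 6 a_3 + 9 a_1 = 0  ->  6 a_3 = -9 a_1 = 0  ->  a_3 = 0
  x^2: 12 a_4 + 13 a_2 = 0  ->  12 a_4 = -13 a_2 = 65/2  ->  a_4 = 65/24
  x^3: 20 a_5 + 17 a_3 = 0  ->  20 a_5 = -17 a_3 = 0  ->  a_5 = 0
Truncated series: y(x) = 1 - (5/2) x^2 + (65/24) x^4 + O(x^6).

a_0 = 1; a_1 = 0; a_2 = -5/2; a_3 = 0; a_4 = 65/24; a_5 = 0


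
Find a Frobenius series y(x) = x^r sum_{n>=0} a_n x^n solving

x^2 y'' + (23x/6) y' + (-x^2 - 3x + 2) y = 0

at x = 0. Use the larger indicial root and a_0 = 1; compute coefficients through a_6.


Write in Frobenius form y'' + (p(x)/x) y' + (q(x)/x^2) y = 0:
  p(x) = 23/6,  q(x) = -x^2 - 3x + 2.
Indicial equation: r(r-1) + (23/6) r + (2) = 0 -> roots r_1 = -4/3, r_2 = -3/2.
Take r = r_1 = -4/3. Let y(x) = x^r sum_{n>=0} a_n x^n with a_0 = 1.
Substitute y = x^r sum a_n x^n and match x^{r+n}. The recurrence is
  D(n) a_n - 3 a_{n-1} - 1 a_{n-2} = 0,  where D(n) = (r+n)(r+n-1) + (23/6)(r+n) + (2).
  a_n = [3 a_{n-1} + 1 a_{n-2}] / D(n).
Since the indicial polynomial factors as (r - r_1)(r - r_2), D(n) = (r_1 + n - r_1)(r_1 + n - r_2) = n(n + 1/6).
Evaluating step by step (a_0 = 1):
  n = 1: D(1) = 1(1 + 1/6) = 7/6; numerator = 3(1) = 3; a_1 = (3)/(7/6) = 18/7
  n = 2: D(2) = 2(2 + 1/6) = 13/3; numerator = 3(18/7) + 1(1) = 61/7; a_2 = (61/7)/(13/3) = 183/91
  n = 3: D(3) = 3(3 + 1/6) = 19/2; numerator = 3(183/91) + 1(18/7) = 783/91; a_3 = (783/91)/(19/2) = 1566/1729
  n = 4: D(4) = 4(4 + 1/6) = 50/3; numerator = 3(1566/1729) + 1(183/91) = 8175/1729; a_4 = (8175/1729)/(50/3) = 981/3458
  n = 5: D(5) = 5(5 + 1/6) = 155/6; numerator = 3(981/3458) + 1(1566/1729) = 6075/3458; a_5 = (6075/3458)/(155/6) = 3645/53599
  n = 6: D(6) = 6(6 + 1/6) = 37; numerator = 3(3645/53599) + 1(981/3458) = 52281/107198; a_6 = (52281/107198)/(37) = 1413/107198

r = -4/3; a_0 = 1; a_1 = 18/7; a_2 = 183/91; a_3 = 1566/1729; a_4 = 981/3458; a_5 = 3645/53599; a_6 = 1413/107198


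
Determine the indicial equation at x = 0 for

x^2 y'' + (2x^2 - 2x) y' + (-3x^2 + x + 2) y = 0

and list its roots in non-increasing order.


Divide by x^2 to reach normal form y'' + P_1(x) y' + P_2(x) y = 0 with P_1(x) = 2 - 2/x and P_2(x) = -3 + 1/x + 2/x^2.
x = 0 is a singular point because the y'-coefficient 2 - 2/x has a pole at x = 0 and the y-coefficient -3 + 1/x + 2/x^2 has a pole at x = 0.
It is a regular singular point because x P_1(x) = p(x) = 2x - 2 and x^2 P_2(x) = q(x) = -3x^2 + x + 2 are polynomials, hence analytic at x = 0.
p(0) = -2,  q(0) = 2.
Indicial equation: r(r-1) + p(0) r + q(0) = 0, i.e. r^2 + (p(0) - 1) r + q(0) = 0, i.e. r^2 - 3 r + 2 = 0.
Discriminant: (-3)^2 - 4(2) = 1, so r = (3 ± 1)/2.
Solving: r_1 = 2, r_2 = 1.

indicial: r^2 - 3 r + 2 = 0; roots r_1 = 2, r_2 = 1


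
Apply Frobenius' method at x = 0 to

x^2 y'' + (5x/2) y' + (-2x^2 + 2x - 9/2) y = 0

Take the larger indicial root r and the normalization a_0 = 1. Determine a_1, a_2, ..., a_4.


Write in Frobenius form y'' + (p(x)/x) y' + (q(x)/x^2) y = 0:
  p(x) = 5/2,  q(x) = -2x^2 + 2x - 9/2.
Indicial equation: r(r-1) + (5/2) r + (-9/2) = 0 -> roots r_1 = 3/2, r_2 = -3.
Take r = r_1 = 3/2. Let y(x) = x^r sum_{n>=0} a_n x^n with a_0 = 1.
Substitute y = x^r sum a_n x^n and match x^{r+n}. The recurrence is
  D(n) a_n + 2 a_{n-1} - 2 a_{n-2} = 0,  where D(n) = (r+n)(r+n-1) + (5/2)(r+n) + (-9/2).
  a_n = [-2 a_{n-1} + 2 a_{n-2}] / D(n).
Since the indicial polynomial factors as (r - r_1)(r - r_2), D(n) = (r_1 + n - r_1)(r_1 + n - r_2) = n(n + 9/2).
Evaluating step by step (a_0 = 1):
  n = 1: D(1) = 1(1 + 9/2) = 11/2; numerator = -2(1) = -2; a_1 = (-2)/(11/2) = -4/11
  n = 2: D(2) = 2(2 + 9/2) = 13; numerator = -2(-4/11) + 2(1) = 30/11; a_2 = (30/11)/(13) = 30/143
  n = 3: D(3) = 3(3 + 9/2) = 45/2; numerator = -2(30/143) + 2(-4/11) = -164/143; a_3 = (-164/143)/(45/2) = -328/6435
  n = 4: D(4) = 4(4 + 9/2) = 34; numerator = -2(-328/6435) + 2(30/143) = 3356/6435; a_4 = (3356/6435)/(34) = 1678/109395

r = 3/2; a_0 = 1; a_1 = -4/11; a_2 = 30/143; a_3 = -328/6435; a_4 = 1678/109395


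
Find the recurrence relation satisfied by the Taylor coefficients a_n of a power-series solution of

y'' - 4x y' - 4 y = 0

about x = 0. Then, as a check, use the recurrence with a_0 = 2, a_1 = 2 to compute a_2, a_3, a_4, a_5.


Substitute y = sum_n a_n x^n.
y''(x) has coefficient (n+2)(n+1) a_{n+2} at x^n;
-4 x y'(x) has coefficient -4 n a_n at x^n (shift);
-4 y(x) has coefficient -4 a_n at x^n.
Matching x^n: (n+2)(n+1) a_{n+2} + (-4n - 4) a_n = 0.
Thus a_{n+2} = (4n + 4) / ((n+1)(n+2)) * a_n.

Check with a_0 = 2, a_1 = 2 (apply the recurrence for n = 0, 1, 2, 3): a_0 = 2, a_1 = 2, a_2 = 4, a_3 = 8/3, a_4 = 4, a_5 = 32/15.

a_(n+2) = (4n + 4) / ((n+1)(n+2)) * a_n; check: a_0 = 2, a_1 = 2, a_2 = 4, a_3 = 8/3, a_4 = 4, a_5 = 32/15


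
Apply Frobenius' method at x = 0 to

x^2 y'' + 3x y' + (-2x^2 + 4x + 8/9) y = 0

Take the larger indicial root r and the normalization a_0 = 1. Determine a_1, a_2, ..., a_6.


Write in Frobenius form y'' + (p(x)/x) y' + (q(x)/x^2) y = 0:
  p(x) = 3,  q(x) = -2x^2 + 4x + 8/9.
Indicial equation: r(r-1) + (3) r + (8/9) = 0 -> roots r_1 = -2/3, r_2 = -4/3.
Take r = r_1 = -2/3. Let y(x) = x^r sum_{n>=0} a_n x^n with a_0 = 1.
Substitute y = x^r sum a_n x^n and match x^{r+n}. The recurrence is
  D(n) a_n + 4 a_{n-1} - 2 a_{n-2} = 0,  where D(n) = (r+n)(r+n-1) + (3)(r+n) + (8/9).
  a_n = [-4 a_{n-1} + 2 a_{n-2}] / D(n).
Since the indicial polynomial factors as (r - r_1)(r - r_2), D(n) = (r_1 + n - r_1)(r_1 + n - r_2) = n(n + 2/3).
Evaluating step by step (a_0 = 1):
  n = 1: D(1) = 1(1 + 2/3) = 5/3; numerator = -4(1) = -4; a_1 = (-4)/(5/3) = -12/5
  n = 2: D(2) = 2(2 + 2/3) = 16/3; numerator = -4(-12/5) + 2(1) = 58/5; a_2 = (58/5)/(16/3) = 87/40
  n = 3: D(3) = 3(3 + 2/3) = 11; numerator = -4(87/40) + 2(-12/5) = -27/2; a_3 = (-27/2)/(11) = -27/22
  n = 4: D(4) = 4(4 + 2/3) = 56/3; numerator = -4(-27/22) + 2(87/40) = 2037/220; a_4 = (2037/220)/(56/3) = 873/1760
  n = 5: D(5) = 5(5 + 2/3) = 85/3; numerator = -4(873/1760) + 2(-27/22) = -1953/440; a_5 = (-1953/440)/(85/3) = -5859/37400
  n = 6: D(6) = 6(6 + 2/3) = 40; numerator = -4(-5859/37400) + 2(873/1760) = 11007/6800; a_6 = (11007/6800)/(40) = 11007/272000

r = -2/3; a_0 = 1; a_1 = -12/5; a_2 = 87/40; a_3 = -27/22; a_4 = 873/1760; a_5 = -5859/37400; a_6 = 11007/272000


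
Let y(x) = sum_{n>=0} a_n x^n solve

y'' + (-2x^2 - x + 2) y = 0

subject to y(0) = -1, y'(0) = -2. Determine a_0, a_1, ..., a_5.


Ansatz: y(x) = sum_{n>=0} a_n x^n, so y'(x) = sum_{n>=1} n a_n x^(n-1) and y''(x) = sum_{n>=2} n(n-1) a_n x^(n-2).
Substitute into P(x) y'' + Q(x) y' + R(x) y = 0 with P(x) = 1, Q(x) = 0, R(x) = -2x^2 - x + 2, and match powers of x.
Initial conditions: a_0 = -1, a_1 = -2.
Setting the coefficient of each power of x to zero and solving order by order (substituting the coefficients already found):
  x^0: 2 a_2 + 2 a_0 = 0  ->  2 a_2 = -2 a_0 = 2  ->  a_2 = 1
  x^1: 6 a_3 + 2 a_1 - a_0 = 0  ->  6 a_3 = -2 a_1 + a_0 = 3  ->  a_3 = 1/2
  x^2: 12 a_4 + 2 a_2 - a_1 - 2 a_0 = 0  ->  12 a_4 = -2 a_2 + a_1 + 2 a_0 = -6  ->  a_4 = -1/2
  x^3: 20 a_5 + 2 a_3 - a_2 - 2 a_1 = 0  ->  20 a_5 = -2 a_3 + a_2 + 2 a_1 = -4  ->  a_5 = -1/5
Truncated series: y(x) = -1 - 2 x + x^2 + (1/2) x^3 - (1/2) x^4 - (1/5) x^5 + O(x^6).

a_0 = -1; a_1 = -2; a_2 = 1; a_3 = 1/2; a_4 = -1/2; a_5 = -1/5


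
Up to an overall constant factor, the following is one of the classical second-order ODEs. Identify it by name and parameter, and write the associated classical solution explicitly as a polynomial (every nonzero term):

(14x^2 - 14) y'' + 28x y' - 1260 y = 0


All three coefficients share the factor -14; dividing through by -14 gives  (1 - x^2) y'' - 2x y' + 90 y = 0.
This matches the Legendre equation (1 - x^2) y'' - 2x y' + n(n+1) y = 0 (note the -2x y' term) with n(n+1) = 90, so n = 9; the polynomial solution is P_9(x).
With y = sum_k a_k x^k, matching x^k gives (k+2)(k+1) a_{k+2} = [k(k+1) - n(n+1)] a_k = (k - 9)(k + 10) a_k. The right side vanishes at k = 9, so the series with the parity of 9 terminates at degree 9.
Standard normalization (P_n(1) = 1): leading coefficient (2n)!/(2^n (n!)^2) = 6402373705728000/(512*131681894400) = 12155/128, so a_9 = 12155/128. Work downward with a_k = (k+1)(k+2) a_{k+2} / ((k - 9)(k + 10)):
  a_7 = (8)(9)(12155/128) / ((7 - 9)(7 + 10)) = (109395/16)/(-34) = -6435/32
  a_5 = (6)(7)(-6435/32) / ((5 - 9)(5 + 10)) = (-135135/16)/(-60) = 9009/64
  a_3 = (4)(5)(9009/64) / ((3 - 9)(3 + 10)) = (45045/16)/(-78) = -1155/32
  a_1 = (2)(3)(-1155/32) / ((1 - 9)(1 + 10)) = (-3465/16)/(-88) = 315/128
Hence P_9(x) = 12155 x^9/128 - 6435 x^7/32 + 9009 x^5/64 - 1155 x^3/32 + 315 x/128.

P_9(x); series = 12155 x^9/128 - 6435 x^7/32 + 9009 x^5/64 - 1155 x^3/32 + 315 x/128


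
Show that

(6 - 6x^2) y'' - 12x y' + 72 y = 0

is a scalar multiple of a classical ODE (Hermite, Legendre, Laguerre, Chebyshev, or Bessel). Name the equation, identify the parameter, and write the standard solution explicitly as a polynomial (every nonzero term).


All three coefficients share the factor 6; dividing through by 6 gives  (1 - x^2) y'' - 2x y' + 12 y = 0.
This matches the Legendre equation (1 - x^2) y'' - 2x y' + n(n+1) y = 0 (note the -2x y' term) with n(n+1) = 12, so n = 3; the polynomial solution is P_3(x).
With y = sum_k a_k x^k, matching x^k gives (k+2)(k+1) a_{k+2} = [k(k+1) - n(n+1)] a_k = (k - 3)(k + 4) a_k. The right side vanishes at k = 3, so the series with the parity of 3 terminates at degree 3.
Standard normalization (P_n(1) = 1): leading coefficient (2n)!/(2^n (n!)^2) = 720/(8*36) = 5/2, so a_3 = 5/2. Work downward with a_k = (k+1)(k+2) a_{k+2} / ((k - 3)(k + 4)):
  a_1 = (2)(3)(5/2) / ((1 - 3)(1 + 4)) = 15/(-10) = -3/2
Hence P_3(x) = 5 x^3/2 - 3 x/2.

P_3(x); series = 5 x^3/2 - 3 x/2


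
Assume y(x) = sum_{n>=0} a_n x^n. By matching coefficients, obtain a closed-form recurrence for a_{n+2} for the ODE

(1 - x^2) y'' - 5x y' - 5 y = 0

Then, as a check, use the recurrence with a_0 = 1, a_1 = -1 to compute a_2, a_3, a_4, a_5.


Substitute y = sum_n a_n x^n.
(1 - 1 x^2) y'' contributes (n+2)(n+1) a_{n+2} - n(n-1) a_n at x^n.
-5 x y'(x) contributes -5 n a_n at x^n.
-5 y(x) contributes -5 a_n at x^n.
Matching x^n: (n+2)(n+1) a_{n+2} + (-n(n-1) - 5 n - 5) a_n = 0.
Thus a_{n+2} = (n(n-1) + 5 n + 5) / ((n+1)(n+2)) * a_n.

Check with a_0 = 1, a_1 = -1 (apply the recurrence for n = 0, 1, 2, 3): a_0 = 1, a_1 = -1, a_2 = 5/2, a_3 = -5/3, a_4 = 85/24, a_5 = -13/6.

a_(n+2) = (n(n-1) + 5 n + 5) / ((n+1)(n+2)) * a_n; check: a_0 = 1, a_1 = -1, a_2 = 5/2, a_3 = -5/3, a_4 = 85/24, a_5 = -13/6


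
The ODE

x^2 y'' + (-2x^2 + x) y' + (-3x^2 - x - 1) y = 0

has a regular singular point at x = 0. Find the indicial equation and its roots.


Divide by x^2 to reach normal form y'' + P_1(x) y' + P_2(x) y = 0 with P_1(x) = -2 + 1/x and P_2(x) = -3 - 1/x - 1/x^2.
x = 0 is a singular point because the y'-coefficient -2 + 1/x has a pole at x = 0 and the y-coefficient -3 - 1/x - 1/x^2 has a pole at x = 0.
It is a regular singular point because x P_1(x) = p(x) = 1 - 2x and x^2 P_2(x) = q(x) = -3x^2 - x - 1 are polynomials, hence analytic at x = 0.
p(0) = 1,  q(0) = -1.
Indicial equation: r(r-1) + p(0) r + q(0) = 0, i.e. r^2 + (p(0) - 1) r + q(0) = 0, i.e. r^2 - 1 = 0.
Discriminant: (0)^2 - 4(-1) = 4, so r = (0 ± 2)/2.
Solving: r_1 = 1, r_2 = -1.

indicial: r^2 - 1 = 0; roots r_1 = 1, r_2 = -1


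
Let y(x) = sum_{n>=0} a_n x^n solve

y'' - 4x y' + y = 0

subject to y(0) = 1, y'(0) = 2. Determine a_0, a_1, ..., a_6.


Ansatz: y(x) = sum_{n>=0} a_n x^n, so y'(x) = sum_{n>=1} n a_n x^(n-1) and y''(x) = sum_{n>=2} n(n-1) a_n x^(n-2).
Substitute into P(x) y'' + Q(x) y' + R(x) y = 0 with P(x) = 1, Q(x) = -4x, R(x) = 1, and match powers of x.
Initial conditions: a_0 = 1, a_1 = 2.
Setting the coefficient of each power of x to zero and solving order by order (substituting the coefficients already found):
  x^0: 2 a_2 + a_0 = 0  ->  2 a_2 = -a_0 = -1  ->  a_2 = -1/2
  x^1: 6 a_3 - 3 a_1 = 0  ->  6 a_3 = 3 a_1 = 6  ->  a_3 = 1
  x^2: 12 a_4 - 7 a_2 = 0  ->  12 a_4 = 7 a_2 = -7/2  ->  a_4 = -7/24
  x^3: 20 a_5 - 11 a_3 = 0  ->  20 a_5 = 11 a_3 = 11  ->  a_5 = 11/20
  x^4: 30 a_6 - 15 a_4 = 0  ->  30 a_6 = 15 a_4 = -35/8  ->  a_6 = -7/48
Truncated series: y(x) = 1 + 2 x - (1/2) x^2 + x^3 - (7/24) x^4 + (11/20) x^5 - (7/48) x^6 + O(x^7).

a_0 = 1; a_1 = 2; a_2 = -1/2; a_3 = 1; a_4 = -7/24; a_5 = 11/20; a_6 = -7/48


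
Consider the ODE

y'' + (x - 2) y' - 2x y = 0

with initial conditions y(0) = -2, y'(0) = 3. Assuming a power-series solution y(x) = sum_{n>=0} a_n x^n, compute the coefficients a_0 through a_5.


Ansatz: y(x) = sum_{n>=0} a_n x^n, so y'(x) = sum_{n>=1} n a_n x^(n-1) and y''(x) = sum_{n>=2} n(n-1) a_n x^(n-2).
Substitute into P(x) y'' + Q(x) y' + R(x) y = 0 with P(x) = 1, Q(x) = x - 2, R(x) = -2x, and match powers of x.
Initial conditions: a_0 = -2, a_1 = 3.
Setting the coefficient of each power of x to zero and solving order by order (substituting the coefficients already found):
  x^0: 2 a_2 - 2 a_1 = 0  ->  2 a_2 = 2 a_1 = 6  ->  a_2 = 3
  x^1: 6 a_3 - 4 a_2 + a_1 - 2 a_0 = 0  ->  6 a_3 = 4 a_2 - a_1 + 2 a_0 = 5  ->  a_3 = 5/6
  x^2: 12 a_4 - 6 a_3 + 2 a_2 - 2 a_1 = 0  ->  12 a_4 = 6 a_3 - 2 a_2 + 2 a_1 = 5  ->  a_4 = 5/12
  x^3: 20 a_5 - 8 a_4 + 3 a_3 - 2 a_2 = 0  ->  20 a_5 = 8 a_4 - 3 a_3 + 2 a_2 = 41/6  ->  a_5 = 41/120
Truncated series: y(x) = -2 + 3 x + 3 x^2 + (5/6) x^3 + (5/12) x^4 + (41/120) x^5 + O(x^6).

a_0 = -2; a_1 = 3; a_2 = 3; a_3 = 5/6; a_4 = 5/12; a_5 = 41/120


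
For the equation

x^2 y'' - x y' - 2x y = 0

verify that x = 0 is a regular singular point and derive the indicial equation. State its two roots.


Divide by x^2 to reach normal form y'' + P_1(x) y' + P_2(x) y = 0 with P_1(x) = -1/x and P_2(x) = -2/x.
x = 0 is a singular point because the y'-coefficient -1/x has a pole at x = 0 and the y-coefficient -2/x has a pole at x = 0.
It is a regular singular point because x P_1(x) = p(x) = -1 and x^2 P_2(x) = q(x) = -2x are polynomials, hence analytic at x = 0.
p(0) = -1,  q(0) = 0.
Indicial equation: r(r-1) + p(0) r + q(0) = 0, i.e. r^2 + (p(0) - 1) r + q(0) = 0, i.e. r^2 - 2 r = 0.
Discriminant: (-2)^2 - 4(0) = 4, so r = (2 ± 2)/2.
Solving: r_1 = 2, r_2 = 0.

indicial: r^2 - 2 r = 0; roots r_1 = 2, r_2 = 0


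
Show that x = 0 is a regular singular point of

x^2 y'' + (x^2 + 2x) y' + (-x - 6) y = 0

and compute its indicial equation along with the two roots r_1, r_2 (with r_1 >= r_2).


Divide by x^2 to reach normal form y'' + P_1(x) y' + P_2(x) y = 0 with P_1(x) = 1 + 2/x and P_2(x) = -1/x - 6/x^2.
x = 0 is a singular point because the y'-coefficient 1 + 2/x has a pole at x = 0 and the y-coefficient -1/x - 6/x^2 has a pole at x = 0.
It is a regular singular point because x P_1(x) = p(x) = x + 2 and x^2 P_2(x) = q(x) = -x - 6 are polynomials, hence analytic at x = 0.
p(0) = 2,  q(0) = -6.
Indicial equation: r(r-1) + p(0) r + q(0) = 0, i.e. r^2 + (p(0) - 1) r + q(0) = 0, i.e. r^2 + 1 r - 6 = 0.
Discriminant: (1)^2 - 4(-6) = 25, so r = (-1 ± 5)/2.
Solving: r_1 = 2, r_2 = -3.

indicial: r^2 + 1 r - 6 = 0; roots r_1 = 2, r_2 = -3


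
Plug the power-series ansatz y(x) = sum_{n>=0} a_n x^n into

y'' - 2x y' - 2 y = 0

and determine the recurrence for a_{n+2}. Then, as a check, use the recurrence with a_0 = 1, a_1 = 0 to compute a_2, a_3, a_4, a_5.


Substitute y = sum_n a_n x^n.
y''(x) has coefficient (n+2)(n+1) a_{n+2} at x^n;
-2 x y'(x) has coefficient -2 n a_n at x^n (shift);
-2 y(x) has coefficient -2 a_n at x^n.
Matching x^n: (n+2)(n+1) a_{n+2} + (-2n - 2) a_n = 0.
Thus a_{n+2} = (2n + 2) / ((n+1)(n+2)) * a_n.

Check with a_0 = 1, a_1 = 0 (apply the recurrence for n = 0, 1, 2, 3): a_0 = 1, a_1 = 0, a_2 = 1, a_3 = 0, a_4 = 1/2, a_5 = 0.

a_(n+2) = (2n + 2) / ((n+1)(n+2)) * a_n; check: a_0 = 1, a_1 = 0, a_2 = 1, a_3 = 0, a_4 = 1/2, a_5 = 0


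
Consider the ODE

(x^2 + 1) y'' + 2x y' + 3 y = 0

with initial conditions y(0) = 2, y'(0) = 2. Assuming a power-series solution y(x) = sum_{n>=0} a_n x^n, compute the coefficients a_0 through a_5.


Ansatz: y(x) = sum_{n>=0} a_n x^n, so y'(x) = sum_{n>=1} n a_n x^(n-1) and y''(x) = sum_{n>=2} n(n-1) a_n x^(n-2).
Substitute into P(x) y'' + Q(x) y' + R(x) y = 0 with P(x) = x^2 + 1, Q(x) = 2x, R(x) = 3, and match powers of x.
Initial conditions: a_0 = 2, a_1 = 2.
Setting the coefficient of each power of x to zero and solving order by order (substituting the coefficients already found):
  x^0: 2 a_2 + 3 a_0 = 0  ->  2 a_2 = -3 a_0 = -6  ->  a_2 = -3
  x^1: 6 a_3 + 5 a_1 = 0  ->  6 a_3 = -5 a_1 = -10  ->  a_3 = -5/3
  x^2: 12 a_4 + 9 a_2 = 0  ->  12 a_4 = -9 a_2 = 27  ->  a_4 = 9/4
  x^3: 20 a_5 + 15 a_3 = 0  ->  20 a_5 = -15 a_3 = 25  ->  a_5 = 5/4
Truncated series: y(x) = 2 + 2 x - 3 x^2 - (5/3) x^3 + (9/4) x^4 + (5/4) x^5 + O(x^6).

a_0 = 2; a_1 = 2; a_2 = -3; a_3 = -5/3; a_4 = 9/4; a_5 = 5/4


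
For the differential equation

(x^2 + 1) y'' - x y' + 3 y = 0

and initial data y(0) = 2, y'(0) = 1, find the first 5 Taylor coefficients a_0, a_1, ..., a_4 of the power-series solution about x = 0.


Ansatz: y(x) = sum_{n>=0} a_n x^n, so y'(x) = sum_{n>=1} n a_n x^(n-1) and y''(x) = sum_{n>=2} n(n-1) a_n x^(n-2).
Substitute into P(x) y'' + Q(x) y' + R(x) y = 0 with P(x) = x^2 + 1, Q(x) = -x, R(x) = 3, and match powers of x.
Initial conditions: a_0 = 2, a_1 = 1.
Setting the coefficient of each power of x to zero and solving order by order (substituting the coefficients already found):
  x^0: 2 a_2 + 3 a_0 = 0  ->  2 a_2 = -3 a_0 = -6  ->  a_2 = -3
  x^1: 6 a_3 + 2 a_1 = 0  ->  6 a_3 = -2 a_1 = -2  ->  a_3 = -1/3
  x^2: 12 a_4 + 3 a_2 = 0  ->  12 a_4 = -3 a_2 = 9  ->  a_4 = 3/4
Truncated series: y(x) = 2 + x - 3 x^2 - (1/3) x^3 + (3/4) x^4 + O(x^5).

a_0 = 2; a_1 = 1; a_2 = -3; a_3 = -1/3; a_4 = 3/4


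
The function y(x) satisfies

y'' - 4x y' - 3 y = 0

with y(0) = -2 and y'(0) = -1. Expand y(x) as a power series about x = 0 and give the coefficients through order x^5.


Ansatz: y(x) = sum_{n>=0} a_n x^n, so y'(x) = sum_{n>=1} n a_n x^(n-1) and y''(x) = sum_{n>=2} n(n-1) a_n x^(n-2).
Substitute into P(x) y'' + Q(x) y' + R(x) y = 0 with P(x) = 1, Q(x) = -4x, R(x) = -3, and match powers of x.
Initial conditions: a_0 = -2, a_1 = -1.
Setting the coefficient of each power of x to zero and solving order by order (substituting the coefficients already found):
  x^0: 2 a_2 - 3 a_0 = 0  ->  2 a_2 = 3 a_0 = -6  ->  a_2 = -3
  x^1: 6 a_3 - 7 a_1 = 0  ->  6 a_3 = 7 a_1 = -7  ->  a_3 = -7/6
  x^2: 12 a_4 - 11 a_2 = 0  ->  12 a_4 = 11 a_2 = -33  ->  a_4 = -11/4
  x^3: 20 a_5 - 15 a_3 = 0  ->  20 a_5 = 15 a_3 = -35/2  ->  a_5 = -7/8
Truncated series: y(x) = -2 - x - 3 x^2 - (7/6) x^3 - (11/4) x^4 - (7/8) x^5 + O(x^6).

a_0 = -2; a_1 = -1; a_2 = -3; a_3 = -7/6; a_4 = -11/4; a_5 = -7/8


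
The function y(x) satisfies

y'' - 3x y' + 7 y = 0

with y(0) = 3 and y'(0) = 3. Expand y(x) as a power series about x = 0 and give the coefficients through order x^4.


Ansatz: y(x) = sum_{n>=0} a_n x^n, so y'(x) = sum_{n>=1} n a_n x^(n-1) and y''(x) = sum_{n>=2} n(n-1) a_n x^(n-2).
Substitute into P(x) y'' + Q(x) y' + R(x) y = 0 with P(x) = 1, Q(x) = -3x, R(x) = 7, and match powers of x.
Initial conditions: a_0 = 3, a_1 = 3.
Setting the coefficient of each power of x to zero and solving order by order (substituting the coefficients already found):
  x^0: 2 a_2 + 7 a_0 = 0  ->  2 a_2 = -7 a_0 = -21  ->  a_2 = -21/2
  x^1: 6 a_3 + 4 a_1 = 0  ->  6 a_3 = -4 a_1 = -12  ->  a_3 = -2
  x^2: 12 a_4 + a_2 = 0  ->  12 a_4 = -a_2 = 21/2  ->  a_4 = 7/8
Truncated series: y(x) = 3 + 3 x - (21/2) x^2 - 2 x^3 + (7/8) x^4 + O(x^5).

a_0 = 3; a_1 = 3; a_2 = -21/2; a_3 = -2; a_4 = 7/8


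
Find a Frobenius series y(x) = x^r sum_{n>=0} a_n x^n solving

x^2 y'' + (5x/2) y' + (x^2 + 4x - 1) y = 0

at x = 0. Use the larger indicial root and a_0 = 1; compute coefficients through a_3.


Write in Frobenius form y'' + (p(x)/x) y' + (q(x)/x^2) y = 0:
  p(x) = 5/2,  q(x) = x^2 + 4x - 1.
Indicial equation: r(r-1) + (5/2) r + (-1) = 0 -> roots r_1 = 1/2, r_2 = -2.
Take r = r_1 = 1/2. Let y(x) = x^r sum_{n>=0} a_n x^n with a_0 = 1.
Substitute y = x^r sum a_n x^n and match x^{r+n}. The recurrence is
  D(n) a_n + 4 a_{n-1} + 1 a_{n-2} = 0,  where D(n) = (r+n)(r+n-1) + (5/2)(r+n) + (-1).
  a_n = [-4 a_{n-1} - 1 a_{n-2}] / D(n).
Since the indicial polynomial factors as (r - r_1)(r - r_2), D(n) = (r_1 + n - r_1)(r_1 + n - r_2) = n(n + 5/2).
Evaluating step by step (a_0 = 1):
  n = 1: D(1) = 1(1 + 5/2) = 7/2; numerator = -4(1) = -4; a_1 = (-4)/(7/2) = -8/7
  n = 2: D(2) = 2(2 + 5/2) = 9; numerator = -4(-8/7) - 1(1) = 25/7; a_2 = (25/7)/(9) = 25/63
  n = 3: D(3) = 3(3 + 5/2) = 33/2; numerator = -4(25/63) - 1(-8/7) = -4/9; a_3 = (-4/9)/(33/2) = -8/297

r = 1/2; a_0 = 1; a_1 = -8/7; a_2 = 25/63; a_3 = -8/297


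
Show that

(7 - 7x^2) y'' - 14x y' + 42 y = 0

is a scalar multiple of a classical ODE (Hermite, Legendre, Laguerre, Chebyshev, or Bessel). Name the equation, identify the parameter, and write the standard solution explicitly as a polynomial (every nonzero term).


All three coefficients share the factor 7; dividing through by 7 gives  (1 - x^2) y'' - 2x y' + 6 y = 0.
This matches the Legendre equation (1 - x^2) y'' - 2x y' + n(n+1) y = 0 (note the -2x y' term) with n(n+1) = 6, so n = 2; the polynomial solution is P_2(x).
With y = sum_k a_k x^k, matching x^k gives (k+2)(k+1) a_{k+2} = [k(k+1) - n(n+1)] a_k = (k - 2)(k + 3) a_k. The right side vanishes at k = 2, so the series with the parity of 2 terminates at degree 2.
Standard normalization (P_n(1) = 1): leading coefficient (2n)!/(2^n (n!)^2) = 24/(4*4) = 3/2, so a_2 = 3/2. Work downward with a_k = (k+1)(k+2) a_{k+2} / ((k - 2)(k + 3)):
  a_0 = (1)(2)(3/2) / ((0 - 2)(0 + 3)) = 3/(-6) = -1/2
Hence P_2(x) = 3 x^2/2 - 1/2.

P_2(x); series = 3 x^2/2 - 1/2


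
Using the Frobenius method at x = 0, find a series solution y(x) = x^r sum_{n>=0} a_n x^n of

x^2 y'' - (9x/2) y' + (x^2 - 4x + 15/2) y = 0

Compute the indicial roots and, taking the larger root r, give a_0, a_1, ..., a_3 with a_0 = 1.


Write in Frobenius form y'' + (p(x)/x) y' + (q(x)/x^2) y = 0:
  p(x) = -9/2,  q(x) = x^2 - 4x + 15/2.
Indicial equation: r(r-1) + (-9/2) r + (15/2) = 0 -> roots r_1 = 3, r_2 = 5/2.
Take r = r_1 = 3. Let y(x) = x^r sum_{n>=0} a_n x^n with a_0 = 1.
Substitute y = x^r sum a_n x^n and match x^{r+n}. The recurrence is
  D(n) a_n - 4 a_{n-1} + 1 a_{n-2} = 0,  where D(n) = (r+n)(r+n-1) + (-9/2)(r+n) + (15/2).
  a_n = [4 a_{n-1} - 1 a_{n-2}] / D(n).
Since the indicial polynomial factors as (r - r_1)(r - r_2), D(n) = (r_1 + n - r_1)(r_1 + n - r_2) = n(n + 1/2).
Evaluating step by step (a_0 = 1):
  n = 1: D(1) = 1(1 + 1/2) = 3/2; numerator = 4(1) = 4; a_1 = (4)/(3/2) = 8/3
  n = 2: D(2) = 2(2 + 1/2) = 5; numerator = 4(8/3) - 1(1) = 29/3; a_2 = (29/3)/(5) = 29/15
  n = 3: D(3) = 3(3 + 1/2) = 21/2; numerator = 4(29/15) - 1(8/3) = 76/15; a_3 = (76/15)/(21/2) = 152/315

r = 3; a_0 = 1; a_1 = 8/3; a_2 = 29/15; a_3 = 152/315


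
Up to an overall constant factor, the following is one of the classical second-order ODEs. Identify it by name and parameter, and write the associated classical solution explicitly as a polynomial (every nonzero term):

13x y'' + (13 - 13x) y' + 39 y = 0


All three coefficients share the factor 13; dividing through by 13 gives  x y'' + (1 - x) y' + 3 y = 0.
This matches the Laguerre equation x y'' + (1 - x) y' + n y = 0 with n = 3; the polynomial solution is L_3(x).
With y = sum_k a_k x^k, matching x^k gives (k+1)k a_{k+1} + (k+1) a_{k+1} - k a_k + n a_k = 0, i.e. (k+1)^2 a_{k+1} = (k - n) a_k = (k - 3) a_k. The right side vanishes at k = 3, so the series terminates at degree 3.
Standard normalization L_n(0) = 1 gives a_0 = 1. Work upward with a_{k+1} = (k - 3) a_k / (k+1)^2:
  a_1 = (0 - 3)(1) / 1^2 = -3/1 = -3
  a_2 = (1 - 3)(-3) / 2^2 = 6/4 = 3/2
  a_3 = (2 - 3)(3/2) / 3^2 = (-3/2)/9 = -1/6
Hence L_3(x) = -x^3/6 + 3 x^2/2 - 3 x + 1.

L_3(x); series = -x^3/6 + 3 x^2/2 - 3 x + 1


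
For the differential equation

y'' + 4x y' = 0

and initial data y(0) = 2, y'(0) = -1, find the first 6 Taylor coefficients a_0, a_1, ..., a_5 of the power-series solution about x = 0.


Ansatz: y(x) = sum_{n>=0} a_n x^n, so y'(x) = sum_{n>=1} n a_n x^(n-1) and y''(x) = sum_{n>=2} n(n-1) a_n x^(n-2).
Substitute into P(x) y'' + Q(x) y' + R(x) y = 0 with P(x) = 1, Q(x) = 4x, R(x) = 0, and match powers of x.
Initial conditions: a_0 = 2, a_1 = -1.
Setting the coefficient of each power of x to zero and solving order by order (substituting the coefficients already found):
  x^0: 2 a_2 = 0  ->  a_2 = 0
  x^1: 6 a_3 + 4 a_1 = 0  ->  6 a_3 = -4 a_1 = 4  ->  a_3 = 2/3
  x^2: 12 a_4 + 8 a_2 = 0  ->  12 a_4 = -8 a_2 = 0  ->  a_4 = 0
  x^3: 20 a_5 + 12 a_3 = 0  ->  20 a_5 = -12 a_3 = -8  ->  a_5 = -2/5
Truncated series: y(x) = 2 - x + (2/3) x^3 - (2/5) x^5 + O(x^6).

a_0 = 2; a_1 = -1; a_2 = 0; a_3 = 2/3; a_4 = 0; a_5 = -2/5


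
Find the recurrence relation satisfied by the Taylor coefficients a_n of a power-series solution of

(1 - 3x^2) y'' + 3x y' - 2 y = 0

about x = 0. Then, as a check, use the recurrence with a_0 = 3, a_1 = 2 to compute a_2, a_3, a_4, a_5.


Substitute y = sum_n a_n x^n.
(1 - 3 x^2) y'' contributes (n+2)(n+1) a_{n+2} - 3 n(n-1) a_n at x^n.
3 x y'(x) contributes 3 n a_n at x^n.
-2 y(x) contributes -2 a_n at x^n.
Matching x^n: (n+2)(n+1) a_{n+2} + (-3 n(n-1) + 3 n - 2) a_n = 0.
Thus a_{n+2} = (3 n(n-1) - 3 n + 2) / ((n+1)(n+2)) * a_n.

Check with a_0 = 3, a_1 = 2 (apply the recurrence for n = 0, 1, 2, 3): a_0 = 3, a_1 = 2, a_2 = 3, a_3 = -1/3, a_4 = 1/2, a_5 = -11/60.

a_(n+2) = (3 n(n-1) - 3 n + 2) / ((n+1)(n+2)) * a_n; check: a_0 = 3, a_1 = 2, a_2 = 3, a_3 = -1/3, a_4 = 1/2, a_5 = -11/60
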